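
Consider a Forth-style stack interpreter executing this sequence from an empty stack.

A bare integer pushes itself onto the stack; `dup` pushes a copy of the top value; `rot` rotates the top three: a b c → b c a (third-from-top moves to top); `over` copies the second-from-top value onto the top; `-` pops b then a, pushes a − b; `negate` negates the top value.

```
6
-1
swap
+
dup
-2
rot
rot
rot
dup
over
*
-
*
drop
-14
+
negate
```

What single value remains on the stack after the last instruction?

6      → [6]
-1     → [6, -1]
swap   → [-1, 6]
+      → [5]
dup    → [5, 5]
-2     → [5, 5, -2]
rot    → [5, -2, 5]
rot    → [-2, 5, 5]
rot    → [5, 5, -2]
dup    → [5, 5, -2, -2]
over   → [5, 5, -2, -2, -2]
*      → [5, 5, -2, 4]
-      → [5, 5, -6]
*      → [5, -30]
drop   → [5]
-14    → [5, -14]
+      → [-9]
negate → [9]

9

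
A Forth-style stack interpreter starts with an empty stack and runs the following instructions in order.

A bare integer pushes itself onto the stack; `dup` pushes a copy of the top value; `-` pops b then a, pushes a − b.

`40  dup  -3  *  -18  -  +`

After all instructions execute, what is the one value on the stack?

-62

40  → [40]
dup → [40, 40]
-3  → [40, 40, -3]
*   → [40, -120]
-18 → [40, -120, -18]
-   → [40, -102]
+   → [-62]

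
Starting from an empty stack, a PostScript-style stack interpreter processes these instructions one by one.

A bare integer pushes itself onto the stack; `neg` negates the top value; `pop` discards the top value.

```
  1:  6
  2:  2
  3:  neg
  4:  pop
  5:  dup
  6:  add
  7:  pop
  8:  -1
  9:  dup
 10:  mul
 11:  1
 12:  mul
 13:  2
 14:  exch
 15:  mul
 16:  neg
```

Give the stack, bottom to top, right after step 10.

6   → [6]
2   → [6, 2]
neg → [6, -2]
pop → [6]
dup → [6, 6]
add → [12]
pop → []
-1  → [-1]
dup → [-1, -1]
mul → [1]

[1]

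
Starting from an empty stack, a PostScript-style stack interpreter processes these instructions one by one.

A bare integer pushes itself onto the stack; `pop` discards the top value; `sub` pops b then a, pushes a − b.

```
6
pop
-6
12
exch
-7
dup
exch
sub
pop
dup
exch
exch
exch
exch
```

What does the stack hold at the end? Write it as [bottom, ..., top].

6     [6]
pop   []
-6    [-6]
12    [-6, 12]
exch  [12, -6]
-7    [12, -6, -7]
dup   [12, -6, -7, -7]
exch  [12, -6, -7, -7]
sub   [12, -6, 0]
pop   [12, -6]
dup   [12, -6, -6]
exch  [12, -6, -6]
exch  [12, -6, -6]
exch  [12, -6, -6]
exch  [12, -6, -6]

[12, -6, -6]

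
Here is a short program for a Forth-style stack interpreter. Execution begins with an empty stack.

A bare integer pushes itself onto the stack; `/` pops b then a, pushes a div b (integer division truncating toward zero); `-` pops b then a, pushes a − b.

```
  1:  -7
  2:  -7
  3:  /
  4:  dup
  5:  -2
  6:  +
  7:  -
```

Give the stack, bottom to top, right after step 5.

-7  -> [-7]
-7  -> [-7, -7]
/   -> [1]
dup -> [1, 1]
-2  -> [1, 1, -2]

[1, 1, -2]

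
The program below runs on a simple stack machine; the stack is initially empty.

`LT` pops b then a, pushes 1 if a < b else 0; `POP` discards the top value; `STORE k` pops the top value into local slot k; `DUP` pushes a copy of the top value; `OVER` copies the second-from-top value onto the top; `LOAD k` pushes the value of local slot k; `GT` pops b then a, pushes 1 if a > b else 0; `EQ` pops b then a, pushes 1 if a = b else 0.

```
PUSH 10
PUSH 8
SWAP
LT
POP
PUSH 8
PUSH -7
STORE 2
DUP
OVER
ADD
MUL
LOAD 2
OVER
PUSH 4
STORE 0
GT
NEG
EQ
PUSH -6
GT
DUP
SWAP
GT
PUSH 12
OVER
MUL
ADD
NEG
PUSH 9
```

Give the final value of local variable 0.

4

PUSH 10 → 10
PUSH 8  → 10 8
SWAP    → 8 10
LT      → 1
POP     → (empty)
PUSH 8  → 8
PUSH -7 → 8 -7
STORE 2 → 8
DUP     → 8 8
OVER    → 8 8 8
ADD     → 8 16
MUL     → 128
LOAD 2  → 128 -7
OVER    → 128 -7 128
PUSH 4  → 128 -7 128 4
STORE 0 → 128 -7 128
GT      → 128 0
NEG     → 128 0
EQ      → 0
PUSH -6 → 0 -6
GT      → 1
DUP     → 1 1
SWAP    → 1 1
GT      → 0
PUSH 12 → 0 12
OVER    → 0 12 0
MUL     → 0 0
ADD     → 0
NEG     → 0
PUSH 9  → 0 9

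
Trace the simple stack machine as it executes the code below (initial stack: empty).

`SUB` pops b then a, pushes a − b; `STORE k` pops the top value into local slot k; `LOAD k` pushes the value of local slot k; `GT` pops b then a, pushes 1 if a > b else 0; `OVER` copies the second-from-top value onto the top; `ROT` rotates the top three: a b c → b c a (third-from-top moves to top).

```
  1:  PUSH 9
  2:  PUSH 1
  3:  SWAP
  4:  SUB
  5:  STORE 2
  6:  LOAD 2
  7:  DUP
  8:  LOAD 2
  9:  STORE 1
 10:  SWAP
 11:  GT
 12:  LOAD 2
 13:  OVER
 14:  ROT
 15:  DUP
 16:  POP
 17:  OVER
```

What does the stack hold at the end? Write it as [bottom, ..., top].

[-8, 0, 0, 0]

PUSH 9  → 9
PUSH 1  → 9 1
SWAP    → 1 9
SUB     → -8
STORE 2 → (empty)
LOAD 2  → -8
DUP     → -8 -8
LOAD 2  → -8 -8 -8
STORE 1 → -8 -8
SWAP    → -8 -8
GT      → 0
LOAD 2  → 0 -8
OVER    → 0 -8 0
ROT     → -8 0 0
DUP     → -8 0 0 0
POP     → -8 0 0
OVER    → -8 0 0 0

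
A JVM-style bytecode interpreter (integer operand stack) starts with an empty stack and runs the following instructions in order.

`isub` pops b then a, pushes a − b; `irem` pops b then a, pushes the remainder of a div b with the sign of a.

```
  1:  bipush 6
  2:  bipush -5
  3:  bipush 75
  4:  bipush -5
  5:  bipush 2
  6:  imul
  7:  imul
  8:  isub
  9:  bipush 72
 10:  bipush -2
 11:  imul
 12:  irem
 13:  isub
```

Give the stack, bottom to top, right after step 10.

[6, 745, 72, -2]

bipush 6  : 6
bipush -5 : 6 -5
bipush 75 : 6 -5 75
bipush -5 : 6 -5 75 -5
bipush 2  : 6 -5 75 -5 2
imul      : 6 -5 75 -10
imul      : 6 -5 -750
isub      : 6 745
bipush 72 : 6 745 72
bipush -2 : 6 745 72 -2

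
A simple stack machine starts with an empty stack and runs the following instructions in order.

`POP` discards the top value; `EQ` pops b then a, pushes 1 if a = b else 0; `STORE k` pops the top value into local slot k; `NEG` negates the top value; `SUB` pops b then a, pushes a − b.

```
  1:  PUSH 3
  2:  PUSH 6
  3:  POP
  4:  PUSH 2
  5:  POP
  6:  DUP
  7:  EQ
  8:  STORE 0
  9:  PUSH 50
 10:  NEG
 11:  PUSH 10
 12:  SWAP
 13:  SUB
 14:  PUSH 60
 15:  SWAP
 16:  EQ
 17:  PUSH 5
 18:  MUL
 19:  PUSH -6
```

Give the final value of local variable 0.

PUSH 3  : [3]
PUSH 6  : [3, 6]
POP     : [3]
PUSH 2  : [3, 2]
POP     : [3]
DUP     : [3, 3]
EQ      : [1]
STORE 0 : []
PUSH 50 : [50]
NEG     : [-50]
PUSH 10 : [-50, 10]
SWAP    : [10, -50]
SUB     : [60]
PUSH 60 : [60, 60]
SWAP    : [60, 60]
EQ      : [1]
PUSH 5  : [1, 5]
MUL     : [5]
PUSH -6 : [5, -6]

1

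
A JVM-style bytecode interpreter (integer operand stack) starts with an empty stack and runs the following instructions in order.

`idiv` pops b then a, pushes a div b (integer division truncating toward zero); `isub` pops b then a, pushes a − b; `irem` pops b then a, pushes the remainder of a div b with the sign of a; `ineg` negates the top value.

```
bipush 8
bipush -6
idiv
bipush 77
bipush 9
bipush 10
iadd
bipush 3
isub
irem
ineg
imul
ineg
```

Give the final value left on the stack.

-13

bipush 8  -> 8
bipush -6 -> 8 -6
idiv      -> -1
bipush 77 -> -1 77
bipush 9  -> -1 77 9
bipush 10 -> -1 77 9 10
iadd      -> -1 77 19
bipush 3  -> -1 77 19 3
isub      -> -1 77 16
irem      -> -1 13
ineg      -> -1 -13
imul      -> 13
ineg      -> -13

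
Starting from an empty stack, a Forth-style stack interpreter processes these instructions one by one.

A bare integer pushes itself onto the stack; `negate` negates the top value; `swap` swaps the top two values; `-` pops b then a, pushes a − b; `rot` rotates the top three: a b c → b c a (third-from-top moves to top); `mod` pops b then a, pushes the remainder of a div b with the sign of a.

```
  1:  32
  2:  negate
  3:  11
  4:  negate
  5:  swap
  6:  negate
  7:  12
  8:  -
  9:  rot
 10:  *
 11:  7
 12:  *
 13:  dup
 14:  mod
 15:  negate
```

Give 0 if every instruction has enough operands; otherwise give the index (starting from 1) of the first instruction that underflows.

9

32     : [32]
negate : [-32]
11     : [-32, 11]
negate : [-32, -11]
swap   : [-11, -32]
negate : [-11, 32]
12     : [-11, 32, 12]
-      : [-11, 20]
rot  — needs 3 operands, stack has 2 → underflow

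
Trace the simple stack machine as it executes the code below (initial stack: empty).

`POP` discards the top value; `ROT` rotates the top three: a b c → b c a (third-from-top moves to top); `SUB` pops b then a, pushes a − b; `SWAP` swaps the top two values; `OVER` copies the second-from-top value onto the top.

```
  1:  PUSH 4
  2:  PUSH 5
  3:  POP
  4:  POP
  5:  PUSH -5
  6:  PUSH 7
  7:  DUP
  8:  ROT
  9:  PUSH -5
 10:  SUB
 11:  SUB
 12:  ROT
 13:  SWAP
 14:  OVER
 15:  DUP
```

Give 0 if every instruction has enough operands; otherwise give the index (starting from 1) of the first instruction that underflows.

PUSH 4  → 4
PUSH 5  → 4 5
POP     → 4
POP     → (empty)
PUSH -5 → -5
PUSH 7  → -5 7
DUP     → -5 7 7
ROT     → 7 7 -5
PUSH -5 → 7 7 -5 -5
SUB     → 7 7 0
SUB     → 7 7
ROT  — needs 3 operands, stack has 2 → underflow

12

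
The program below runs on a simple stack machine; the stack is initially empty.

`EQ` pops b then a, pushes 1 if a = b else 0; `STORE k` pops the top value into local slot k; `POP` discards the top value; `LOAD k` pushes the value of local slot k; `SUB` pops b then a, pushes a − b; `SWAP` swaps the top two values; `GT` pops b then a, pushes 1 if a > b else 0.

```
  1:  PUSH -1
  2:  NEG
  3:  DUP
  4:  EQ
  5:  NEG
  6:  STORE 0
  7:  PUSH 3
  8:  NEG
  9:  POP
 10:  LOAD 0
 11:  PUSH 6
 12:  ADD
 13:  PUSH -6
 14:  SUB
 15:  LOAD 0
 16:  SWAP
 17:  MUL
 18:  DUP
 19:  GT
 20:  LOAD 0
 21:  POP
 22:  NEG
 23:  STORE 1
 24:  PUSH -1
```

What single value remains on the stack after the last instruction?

-1

PUSH -1 -> -1
NEG     -> 1
DUP     -> 1 1
EQ      -> 1
NEG     -> -1
STORE 0 -> (empty)
PUSH 3  -> 3
NEG     -> -3
POP     -> (empty)
LOAD 0  -> -1
PUSH 6  -> -1 6
ADD     -> 5
PUSH -6 -> 5 -6
SUB     -> 11
LOAD 0  -> 11 -1
SWAP    -> -1 11
MUL     -> -11
DUP     -> -11 -11
GT      -> 0
LOAD 0  -> 0 -1
POP     -> 0
NEG     -> 0
STORE 1 -> (empty)
PUSH -1 -> -1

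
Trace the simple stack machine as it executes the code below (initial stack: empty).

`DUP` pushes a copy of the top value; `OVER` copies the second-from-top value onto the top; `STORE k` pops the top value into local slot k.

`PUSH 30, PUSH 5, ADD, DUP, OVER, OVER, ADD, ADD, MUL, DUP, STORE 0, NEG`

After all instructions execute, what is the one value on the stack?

-3675

PUSH 30 : 30
PUSH 5  : 30 5
ADD     : 35
DUP     : 35 35
OVER    : 35 35 35
OVER    : 35 35 35 35
ADD     : 35 35 70
ADD     : 35 105
MUL     : 3675
DUP     : 3675 3675
STORE 0 : 3675
NEG     : -3675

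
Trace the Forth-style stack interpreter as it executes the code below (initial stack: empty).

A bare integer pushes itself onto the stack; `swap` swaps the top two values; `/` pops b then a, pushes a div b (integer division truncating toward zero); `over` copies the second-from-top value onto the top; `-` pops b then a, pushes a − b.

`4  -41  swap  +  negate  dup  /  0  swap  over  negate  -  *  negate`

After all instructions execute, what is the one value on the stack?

0

4       [4]
-41     [4, -41]
swap    [-41, 4]
+       [-37]
negate  [37]
dup     [37, 37]
/       [1]
0       [1, 0]
swap    [0, 1]
over    [0, 1, 0]
negate  [0, 1, 0]
-       [0, 1]
*       [0]
negate  [0]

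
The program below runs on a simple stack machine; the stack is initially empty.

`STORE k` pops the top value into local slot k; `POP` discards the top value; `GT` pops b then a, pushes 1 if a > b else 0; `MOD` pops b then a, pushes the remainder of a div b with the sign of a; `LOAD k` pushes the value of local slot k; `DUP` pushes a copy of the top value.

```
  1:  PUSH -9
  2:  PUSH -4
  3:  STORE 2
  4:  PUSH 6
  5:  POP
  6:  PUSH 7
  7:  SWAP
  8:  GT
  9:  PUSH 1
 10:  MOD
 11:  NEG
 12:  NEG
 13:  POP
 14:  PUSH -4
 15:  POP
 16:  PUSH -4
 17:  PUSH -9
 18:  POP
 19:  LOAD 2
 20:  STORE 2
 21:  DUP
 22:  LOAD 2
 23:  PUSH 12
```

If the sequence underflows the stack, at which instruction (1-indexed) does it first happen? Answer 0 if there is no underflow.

PUSH -9 → [-9]
PUSH -4 → [-9, -4]
STORE 2 → [-9]
PUSH 6  → [-9, 6]
POP     → [-9]
PUSH 7  → [-9, 7]
SWAP    → [7, -9]
GT      → [1]
PUSH 1  → [1, 1]
MOD     → [0]
NEG     → [0]
NEG     → [0]
POP     → []
PUSH -4 → [-4]
POP     → []
PUSH -4 → [-4]
PUSH -9 → [-4, -9]
POP     → [-4]
LOAD 2  → [-4, -4]
STORE 2 → [-4]
DUP     → [-4, -4]
LOAD 2  → [-4, -4, -4]
PUSH 12 → [-4, -4, -4, 12]

0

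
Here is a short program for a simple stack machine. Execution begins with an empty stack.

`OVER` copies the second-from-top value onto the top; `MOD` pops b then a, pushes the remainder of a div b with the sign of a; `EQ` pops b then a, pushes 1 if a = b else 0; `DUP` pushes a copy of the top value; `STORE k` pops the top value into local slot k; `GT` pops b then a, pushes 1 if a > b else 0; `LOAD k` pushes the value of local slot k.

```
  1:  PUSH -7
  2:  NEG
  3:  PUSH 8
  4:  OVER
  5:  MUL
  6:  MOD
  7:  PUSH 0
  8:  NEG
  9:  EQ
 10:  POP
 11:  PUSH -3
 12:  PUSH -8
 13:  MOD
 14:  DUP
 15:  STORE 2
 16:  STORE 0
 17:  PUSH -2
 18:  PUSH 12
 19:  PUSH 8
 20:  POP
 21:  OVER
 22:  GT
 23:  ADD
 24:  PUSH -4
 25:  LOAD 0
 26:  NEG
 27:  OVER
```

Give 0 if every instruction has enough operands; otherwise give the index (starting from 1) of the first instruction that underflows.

0

PUSH -7  -7
NEG      7
PUSH 8   7 8
OVER     7 8 7
MUL      7 56
MOD      7
PUSH 0   7 0
NEG      7 0
EQ       0
POP      (empty)
PUSH -3  -3
PUSH -8  -3 -8
MOD      -3
DUP      -3 -3
STORE 2  -3
STORE 0  (empty)
PUSH -2  -2
PUSH 12  -2 12
PUSH 8   -2 12 8
POP      -2 12
OVER     -2 12 -2
GT       -2 1
ADD      -1
PUSH -4  -1 -4
LOAD 0   -1 -4 -3
NEG      -1 -4 3
OVER     -1 -4 3 -4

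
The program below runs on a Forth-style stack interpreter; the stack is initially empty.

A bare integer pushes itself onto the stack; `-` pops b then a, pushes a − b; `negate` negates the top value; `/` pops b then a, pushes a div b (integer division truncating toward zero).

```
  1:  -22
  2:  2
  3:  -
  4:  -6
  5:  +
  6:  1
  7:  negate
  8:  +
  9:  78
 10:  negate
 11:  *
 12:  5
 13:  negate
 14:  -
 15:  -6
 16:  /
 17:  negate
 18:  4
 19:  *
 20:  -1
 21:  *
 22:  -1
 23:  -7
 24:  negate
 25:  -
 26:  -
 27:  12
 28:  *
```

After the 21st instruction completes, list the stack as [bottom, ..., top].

-22    -> [-22]
2      -> [-22, 2]
-      -> [-24]
-6     -> [-24, -6]
+      -> [-30]
1      -> [-30, 1]
negate -> [-30, -1]
+      -> [-31]
78     -> [-31, 78]
negate -> [-31, -78]
*      -> [2418]
5      -> [2418, 5]
negate -> [2418, -5]
-      -> [2423]
-6     -> [2423, -6]
/      -> [-403]
negate -> [403]
4      -> [403, 4]
*      -> [1612]
-1     -> [1612, -1]
*      -> [-1612]

[-1612]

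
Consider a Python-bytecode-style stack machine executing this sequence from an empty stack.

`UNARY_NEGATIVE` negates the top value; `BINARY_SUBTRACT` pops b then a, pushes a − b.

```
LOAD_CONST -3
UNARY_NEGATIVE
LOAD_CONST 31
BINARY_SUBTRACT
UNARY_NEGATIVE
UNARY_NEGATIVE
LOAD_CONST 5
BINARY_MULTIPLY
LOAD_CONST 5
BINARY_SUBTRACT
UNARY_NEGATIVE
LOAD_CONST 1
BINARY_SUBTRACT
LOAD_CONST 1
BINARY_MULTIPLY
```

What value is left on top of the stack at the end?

LOAD_CONST -3   : [-3]
UNARY_NEGATIVE  : [3]
LOAD_CONST 31   : [3, 31]
BINARY_SUBTRACT : [-28]
UNARY_NEGATIVE  : [28]
UNARY_NEGATIVE  : [-28]
LOAD_CONST 5    : [-28, 5]
BINARY_MULTIPLY : [-140]
LOAD_CONST 5    : [-140, 5]
BINARY_SUBTRACT : [-145]
UNARY_NEGATIVE  : [145]
LOAD_CONST 1    : [145, 1]
BINARY_SUBTRACT : [144]
LOAD_CONST 1    : [144, 1]
BINARY_MULTIPLY : [144]

144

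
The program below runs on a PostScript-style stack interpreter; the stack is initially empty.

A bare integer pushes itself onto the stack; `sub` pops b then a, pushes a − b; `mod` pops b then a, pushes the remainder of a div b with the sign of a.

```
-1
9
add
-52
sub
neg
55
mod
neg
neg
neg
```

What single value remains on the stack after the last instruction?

-1  → [-1]
9   → [-1, 9]
add → [8]
-52 → [8, -52]
sub → [60]
neg → [-60]
55  → [-60, 55]
mod → [-5]
neg → [5]
neg → [-5]
neg → [5]

5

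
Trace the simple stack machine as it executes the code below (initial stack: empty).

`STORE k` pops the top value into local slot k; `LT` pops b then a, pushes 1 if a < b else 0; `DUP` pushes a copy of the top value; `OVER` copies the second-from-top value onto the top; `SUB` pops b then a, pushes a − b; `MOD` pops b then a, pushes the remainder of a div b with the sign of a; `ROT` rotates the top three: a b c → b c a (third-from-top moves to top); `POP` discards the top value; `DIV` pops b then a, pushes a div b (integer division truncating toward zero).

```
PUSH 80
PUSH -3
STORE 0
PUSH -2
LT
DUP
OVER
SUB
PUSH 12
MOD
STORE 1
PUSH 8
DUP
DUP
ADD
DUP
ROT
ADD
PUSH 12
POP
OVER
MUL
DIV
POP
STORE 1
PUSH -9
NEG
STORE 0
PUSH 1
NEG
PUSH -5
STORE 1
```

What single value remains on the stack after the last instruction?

-1

PUSH 80 → 80
PUSH -3 → 80 -3
STORE 0 → 80
PUSH -2 → 80 -2
LT      → 0
DUP     → 0 0
OVER    → 0 0 0
SUB     → 0 0
PUSH 12 → 0 0 12
MOD     → 0 0
STORE 1 → 0
PUSH 8  → 0 8
DUP     → 0 8 8
DUP     → 0 8 8 8
ADD     → 0 8 16
DUP     → 0 8 16 16
ROT     → 0 16 16 8
ADD     → 0 16 24
PUSH 12 → 0 16 24 12
POP     → 0 16 24
OVER    → 0 16 24 16
MUL     → 0 16 384
DIV     → 0 0
POP     → 0
STORE 1 → (empty)
PUSH -9 → -9
NEG     → 9
STORE 0 → (empty)
PUSH 1  → 1
NEG     → -1
PUSH -5 → -1 -5
STORE 1 → -1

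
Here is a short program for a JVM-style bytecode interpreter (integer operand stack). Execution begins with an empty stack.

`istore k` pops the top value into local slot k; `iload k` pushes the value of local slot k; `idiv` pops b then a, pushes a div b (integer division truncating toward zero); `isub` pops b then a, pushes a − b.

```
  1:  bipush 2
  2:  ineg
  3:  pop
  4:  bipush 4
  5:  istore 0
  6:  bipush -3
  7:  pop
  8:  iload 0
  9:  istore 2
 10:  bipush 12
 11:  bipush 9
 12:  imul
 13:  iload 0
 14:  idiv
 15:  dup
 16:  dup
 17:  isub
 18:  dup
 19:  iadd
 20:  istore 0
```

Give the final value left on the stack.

bipush 2   2
ineg       -2
pop        (empty)
bipush 4   4
istore 0   (empty)
bipush -3  -3
pop        (empty)
iload 0    4
istore 2   (empty)
bipush 12  12
bipush 9   12 9
imul       108
iload 0    108 4
idiv       27
dup        27 27
dup        27 27 27
isub       27 0
dup        27 0 0
iadd       27 0
istore 0   27

27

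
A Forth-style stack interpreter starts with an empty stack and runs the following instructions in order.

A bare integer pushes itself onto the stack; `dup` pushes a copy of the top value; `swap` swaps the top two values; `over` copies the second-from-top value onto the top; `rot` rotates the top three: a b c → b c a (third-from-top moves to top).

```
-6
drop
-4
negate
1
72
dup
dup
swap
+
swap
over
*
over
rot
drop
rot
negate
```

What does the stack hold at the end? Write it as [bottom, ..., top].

-6      -6
drop    (empty)
-4      -4
negate  4
1       4 1
72      4 1 72
dup     4 1 72 72
dup     4 1 72 72 72
swap    4 1 72 72 72
+       4 1 72 144
swap    4 1 144 72
over    4 1 144 72 144
*       4 1 144 10368
over    4 1 144 10368 144
rot     4 1 10368 144 144
drop    4 1 10368 144
rot     4 10368 144 1
negate  4 10368 144 -1

[4, 10368, 144, -1]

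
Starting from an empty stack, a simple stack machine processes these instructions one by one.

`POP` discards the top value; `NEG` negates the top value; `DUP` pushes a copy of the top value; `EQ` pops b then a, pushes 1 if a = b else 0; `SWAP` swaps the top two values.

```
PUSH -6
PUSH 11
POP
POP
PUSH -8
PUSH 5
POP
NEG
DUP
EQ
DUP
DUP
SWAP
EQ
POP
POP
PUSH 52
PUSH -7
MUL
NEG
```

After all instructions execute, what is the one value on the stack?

PUSH -6 -> [-6]
PUSH 11 -> [-6, 11]
POP     -> [-6]
POP     -> []
PUSH -8 -> [-8]
PUSH 5  -> [-8, 5]
POP     -> [-8]
NEG     -> [8]
DUP     -> [8, 8]
EQ      -> [1]
DUP     -> [1, 1]
DUP     -> [1, 1, 1]
SWAP    -> [1, 1, 1]
EQ      -> [1, 1]
POP     -> [1]
POP     -> []
PUSH 52 -> [52]
PUSH -7 -> [52, -7]
MUL     -> [-364]
NEG     -> [364]

364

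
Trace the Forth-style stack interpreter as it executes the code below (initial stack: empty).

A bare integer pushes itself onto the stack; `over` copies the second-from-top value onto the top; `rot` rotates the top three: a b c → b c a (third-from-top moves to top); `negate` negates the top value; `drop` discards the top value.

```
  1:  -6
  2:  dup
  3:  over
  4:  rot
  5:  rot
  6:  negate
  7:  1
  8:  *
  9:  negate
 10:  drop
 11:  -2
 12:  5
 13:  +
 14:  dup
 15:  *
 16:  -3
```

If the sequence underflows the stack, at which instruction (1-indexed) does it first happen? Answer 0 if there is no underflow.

-6      -6
dup     -6 -6
over    -6 -6 -6
rot     -6 -6 -6
rot     -6 -6 -6
negate  -6 -6 6
1       -6 -6 6 1
*       -6 -6 6
negate  -6 -6 -6
drop    -6 -6
-2      -6 -6 -2
5       -6 -6 -2 5
+       -6 -6 3
dup     -6 -6 3 3
*       -6 -6 9
-3      -6 -6 9 -3

0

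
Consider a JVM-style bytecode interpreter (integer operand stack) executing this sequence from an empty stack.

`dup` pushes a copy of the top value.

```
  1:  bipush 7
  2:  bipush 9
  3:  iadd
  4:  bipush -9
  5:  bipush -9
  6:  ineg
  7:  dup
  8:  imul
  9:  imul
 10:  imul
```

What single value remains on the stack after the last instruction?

-11664

bipush 7  → [7]
bipush 9  → [7, 9]
iadd      → [16]
bipush -9 → [16, -9]
bipush -9 → [16, -9, -9]
ineg      → [16, -9, 9]
dup       → [16, -9, 9, 9]
imul      → [16, -9, 81]
imul      → [16, -729]
imul      → [-11664]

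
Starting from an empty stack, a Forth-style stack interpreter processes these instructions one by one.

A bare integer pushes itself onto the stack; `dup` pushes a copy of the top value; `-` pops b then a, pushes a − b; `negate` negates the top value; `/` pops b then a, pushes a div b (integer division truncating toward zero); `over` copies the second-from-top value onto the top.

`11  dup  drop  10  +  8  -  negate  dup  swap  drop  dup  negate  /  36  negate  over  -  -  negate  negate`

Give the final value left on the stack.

34

11     : [11]
dup    : [11, 11]
drop   : [11]
10     : [11, 10]
+      : [21]
8      : [21, 8]
-      : [13]
negate : [-13]
dup    : [-13, -13]
swap   : [-13, -13]
drop   : [-13]
dup    : [-13, -13]
negate : [-13, 13]
/      : [-1]
36     : [-1, 36]
negate : [-1, -36]
over   : [-1, -36, -1]
-      : [-1, -35]
-      : [34]
negate : [-34]
negate : [34]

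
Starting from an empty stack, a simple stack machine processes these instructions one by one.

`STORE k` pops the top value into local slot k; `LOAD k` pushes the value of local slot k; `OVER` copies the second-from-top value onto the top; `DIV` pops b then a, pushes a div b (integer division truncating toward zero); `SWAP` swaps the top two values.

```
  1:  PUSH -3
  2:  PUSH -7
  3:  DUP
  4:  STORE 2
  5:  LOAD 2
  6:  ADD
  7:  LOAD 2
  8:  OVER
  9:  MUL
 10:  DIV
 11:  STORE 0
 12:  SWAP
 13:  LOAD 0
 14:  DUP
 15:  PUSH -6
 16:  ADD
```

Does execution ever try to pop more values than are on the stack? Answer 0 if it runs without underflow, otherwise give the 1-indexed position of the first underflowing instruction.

12

PUSH -3 : [-3]
PUSH -7 : [-3, -7]
DUP     : [-3, -7, -7]
STORE 2 : [-3, -7]
LOAD 2  : [-3, -7, -7]
ADD     : [-3, -14]
LOAD 2  : [-3, -14, -7]
OVER    : [-3, -14, -7, -14]
MUL     : [-3, -14, 98]
DIV     : [-3, 0]
STORE 0 : [-3]
SWAP  — needs 2 operands, stack has 1 → underflow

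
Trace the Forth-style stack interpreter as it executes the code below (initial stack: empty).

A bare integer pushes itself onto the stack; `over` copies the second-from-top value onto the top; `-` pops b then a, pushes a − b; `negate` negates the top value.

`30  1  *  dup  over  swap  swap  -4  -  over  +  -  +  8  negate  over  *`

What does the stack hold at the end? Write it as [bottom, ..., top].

[-4, 32]

30      [30]
1       [30, 1]
*       [30]
dup     [30, 30]
over    [30, 30, 30]
swap    [30, 30, 30]
swap    [30, 30, 30]
-4      [30, 30, 30, -4]
-       [30, 30, 34]
over    [30, 30, 34, 30]
+       [30, 30, 64]
-       [30, -34]
+       [-4]
8       [-4, 8]
negate  [-4, -8]
over    [-4, -8, -4]
*       [-4, 32]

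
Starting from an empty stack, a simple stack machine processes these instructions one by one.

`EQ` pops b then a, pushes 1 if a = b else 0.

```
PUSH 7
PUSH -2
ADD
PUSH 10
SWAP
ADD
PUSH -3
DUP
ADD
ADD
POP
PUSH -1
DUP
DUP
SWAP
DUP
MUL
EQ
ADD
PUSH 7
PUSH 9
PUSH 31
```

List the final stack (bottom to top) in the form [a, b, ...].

[-1, 7, 9, 31]

PUSH 7  : [7]
PUSH -2 : [7, -2]
ADD     : [5]
PUSH 10 : [5, 10]
SWAP    : [10, 5]
ADD     : [15]
PUSH -3 : [15, -3]
DUP     : [15, -3, -3]
ADD     : [15, -6]
ADD     : [9]
POP     : []
PUSH -1 : [-1]
DUP     : [-1, -1]
DUP     : [-1, -1, -1]
SWAP    : [-1, -1, -1]
DUP     : [-1, -1, -1, -1]
MUL     : [-1, -1, 1]
EQ      : [-1, 0]
ADD     : [-1]
PUSH 7  : [-1, 7]
PUSH 9  : [-1, 7, 9]
PUSH 31 : [-1, 7, 9, 31]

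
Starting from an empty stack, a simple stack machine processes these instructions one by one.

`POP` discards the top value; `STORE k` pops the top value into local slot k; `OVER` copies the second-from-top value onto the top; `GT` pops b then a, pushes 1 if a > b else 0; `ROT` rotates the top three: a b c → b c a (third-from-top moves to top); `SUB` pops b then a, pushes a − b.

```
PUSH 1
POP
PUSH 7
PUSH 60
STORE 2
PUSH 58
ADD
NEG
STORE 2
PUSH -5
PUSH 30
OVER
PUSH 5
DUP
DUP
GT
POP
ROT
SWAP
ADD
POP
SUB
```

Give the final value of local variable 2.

PUSH 1   [1]
POP      []
PUSH 7   [7]
PUSH 60  [7, 60]
STORE 2  [7]
PUSH 58  [7, 58]
ADD      [65]
NEG      [-65]
STORE 2  []
PUSH -5  [-5]
PUSH 30  [-5, 30]
OVER     [-5, 30, -5]
PUSH 5   [-5, 30, -5, 5]
DUP      [-5, 30, -5, 5, 5]
DUP      [-5, 30, -5, 5, 5, 5]
GT       [-5, 30, -5, 5, 0]
POP      [-5, 30, -5, 5]
ROT      [-5, -5, 5, 30]
SWAP     [-5, -5, 30, 5]
ADD      [-5, -5, 35]
POP      [-5, -5]
SUB      [0]

-65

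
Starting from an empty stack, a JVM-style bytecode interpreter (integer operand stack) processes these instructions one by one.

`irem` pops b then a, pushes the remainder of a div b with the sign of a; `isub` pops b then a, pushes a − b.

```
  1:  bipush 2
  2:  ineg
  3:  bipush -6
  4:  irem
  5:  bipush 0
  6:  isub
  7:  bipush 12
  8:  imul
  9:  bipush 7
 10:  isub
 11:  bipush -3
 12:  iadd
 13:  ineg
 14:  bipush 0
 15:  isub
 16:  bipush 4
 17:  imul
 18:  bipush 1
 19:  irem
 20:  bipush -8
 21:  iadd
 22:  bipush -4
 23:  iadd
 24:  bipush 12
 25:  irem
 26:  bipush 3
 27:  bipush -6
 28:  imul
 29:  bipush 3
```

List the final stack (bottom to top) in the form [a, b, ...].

bipush 2  : 2
ineg      : -2
bipush -6 : -2 -6
irem      : -2
bipush 0  : -2 0
isub      : -2
bipush 12 : -2 12
imul      : -24
bipush 7  : -24 7
isub      : -31
bipush -3 : -31 -3
iadd      : -34
ineg      : 34
bipush 0  : 34 0
isub      : 34
bipush 4  : 34 4
imul      : 136
bipush 1  : 136 1
irem      : 0
bipush -8 : 0 -8
iadd      : -8
bipush -4 : -8 -4
iadd      : -12
bipush 12 : -12 12
irem      : 0
bipush 3  : 0 3
bipush -6 : 0 3 -6
imul      : 0 -18
bipush 3  : 0 -18 3

[0, -18, 3]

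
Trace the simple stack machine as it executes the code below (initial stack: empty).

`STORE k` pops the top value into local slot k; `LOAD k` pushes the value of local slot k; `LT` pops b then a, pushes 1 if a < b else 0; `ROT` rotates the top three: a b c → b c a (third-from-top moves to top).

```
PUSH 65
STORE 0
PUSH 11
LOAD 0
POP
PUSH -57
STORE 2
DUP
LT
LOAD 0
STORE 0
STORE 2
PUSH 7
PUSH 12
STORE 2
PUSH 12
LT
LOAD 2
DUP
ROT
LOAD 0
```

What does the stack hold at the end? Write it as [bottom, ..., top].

[12, 12, 1, 65]

PUSH 65  -> 65
STORE 0  -> (empty)
PUSH 11  -> 11
LOAD 0   -> 11 65
POP      -> 11
PUSH -57 -> 11 -57
STORE 2  -> 11
DUP      -> 11 11
LT       -> 0
LOAD 0   -> 0 65
STORE 0  -> 0
STORE 2  -> (empty)
PUSH 7   -> 7
PUSH 12  -> 7 12
STORE 2  -> 7
PUSH 12  -> 7 12
LT       -> 1
LOAD 2   -> 1 12
DUP      -> 1 12 12
ROT      -> 12 12 1
LOAD 0   -> 12 12 1 65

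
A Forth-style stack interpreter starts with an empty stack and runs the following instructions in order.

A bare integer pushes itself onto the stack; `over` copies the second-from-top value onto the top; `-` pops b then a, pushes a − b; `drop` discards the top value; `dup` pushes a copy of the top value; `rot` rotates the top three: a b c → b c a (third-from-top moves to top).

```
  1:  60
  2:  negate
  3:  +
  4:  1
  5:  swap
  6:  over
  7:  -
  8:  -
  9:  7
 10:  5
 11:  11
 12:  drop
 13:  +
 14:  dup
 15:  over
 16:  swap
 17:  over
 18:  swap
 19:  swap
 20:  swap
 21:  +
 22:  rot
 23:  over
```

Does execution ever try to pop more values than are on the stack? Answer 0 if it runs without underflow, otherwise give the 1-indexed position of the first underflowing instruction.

60     : [60]
negate : [-60]
+  — needs 2 operands, stack has 1 → underflow

3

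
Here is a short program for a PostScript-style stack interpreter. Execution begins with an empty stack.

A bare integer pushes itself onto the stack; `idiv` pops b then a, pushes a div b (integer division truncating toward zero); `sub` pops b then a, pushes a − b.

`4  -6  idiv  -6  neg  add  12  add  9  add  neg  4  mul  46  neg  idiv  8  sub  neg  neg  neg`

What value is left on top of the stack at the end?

6

4     4
-6    4 -6
idiv  0
-6    0 -6
neg   0 6
add   6
12    6 12
add   18
9     18 9
add   27
neg   -27
4     -27 4
mul   -108
46    -108 46
neg   -108 -46
idiv  2
8     2 8
sub   -6
neg   6
neg   -6
neg   6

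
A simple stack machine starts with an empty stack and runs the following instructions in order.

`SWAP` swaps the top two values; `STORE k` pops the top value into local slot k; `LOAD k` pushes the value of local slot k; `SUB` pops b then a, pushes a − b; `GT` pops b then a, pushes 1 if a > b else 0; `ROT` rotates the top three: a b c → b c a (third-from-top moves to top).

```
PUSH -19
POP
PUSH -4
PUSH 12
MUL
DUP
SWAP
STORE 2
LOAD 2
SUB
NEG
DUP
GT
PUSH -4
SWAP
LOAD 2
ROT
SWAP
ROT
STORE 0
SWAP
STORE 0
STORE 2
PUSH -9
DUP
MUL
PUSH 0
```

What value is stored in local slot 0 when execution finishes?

-4

PUSH -19  [-19]
POP       []
PUSH -4   [-4]
PUSH 12   [-4, 12]
MUL       [-48]
DUP       [-48, -48]
SWAP      [-48, -48]
STORE 2   [-48]
LOAD 2    [-48, -48]
SUB       [0]
NEG       [0]
DUP       [0, 0]
GT        [0]
PUSH -4   [0, -4]
SWAP      [-4, 0]
LOAD 2    [-4, 0, -48]
ROT       [0, -48, -4]
SWAP      [0, -4, -48]
ROT       [-4, -48, 0]
STORE 0   [-4, -48]
SWAP      [-48, -4]
STORE 0   [-48]
STORE 2   []
PUSH -9   [-9]
DUP       [-9, -9]
MUL       [81]
PUSH 0    [81, 0]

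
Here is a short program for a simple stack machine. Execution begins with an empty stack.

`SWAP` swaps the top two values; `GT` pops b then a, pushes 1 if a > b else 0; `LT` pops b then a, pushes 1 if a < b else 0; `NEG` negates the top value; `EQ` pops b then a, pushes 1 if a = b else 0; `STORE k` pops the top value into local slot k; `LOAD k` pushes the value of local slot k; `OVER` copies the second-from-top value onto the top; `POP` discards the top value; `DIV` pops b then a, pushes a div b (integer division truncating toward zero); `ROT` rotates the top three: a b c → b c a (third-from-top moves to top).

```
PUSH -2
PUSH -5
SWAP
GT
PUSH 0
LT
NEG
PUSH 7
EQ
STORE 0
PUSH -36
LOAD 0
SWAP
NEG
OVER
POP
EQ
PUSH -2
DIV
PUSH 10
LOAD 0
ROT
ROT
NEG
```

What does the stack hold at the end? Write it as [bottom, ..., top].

[0, 0, -10]

PUSH -2  -> [-2]
PUSH -5  -> [-2, -5]
SWAP     -> [-5, -2]
GT       -> [0]
PUSH 0   -> [0, 0]
LT       -> [0]
NEG      -> [0]
PUSH 7   -> [0, 7]
EQ       -> [0]
STORE 0  -> []
PUSH -36 -> [-36]
LOAD 0   -> [-36, 0]
SWAP     -> [0, -36]
NEG      -> [0, 36]
OVER     -> [0, 36, 0]
POP      -> [0, 36]
EQ       -> [0]
PUSH -2  -> [0, -2]
DIV      -> [0]
PUSH 10  -> [0, 10]
LOAD 0   -> [0, 10, 0]
ROT      -> [10, 0, 0]
ROT      -> [0, 0, 10]
NEG      -> [0, 0, -10]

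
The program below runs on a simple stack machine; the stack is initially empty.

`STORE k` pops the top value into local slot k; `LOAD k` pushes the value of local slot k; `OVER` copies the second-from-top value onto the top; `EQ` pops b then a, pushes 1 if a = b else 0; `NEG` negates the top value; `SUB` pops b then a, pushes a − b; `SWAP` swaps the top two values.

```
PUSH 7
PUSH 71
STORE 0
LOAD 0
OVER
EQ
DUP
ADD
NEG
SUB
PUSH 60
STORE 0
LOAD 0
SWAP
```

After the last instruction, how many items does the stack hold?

2

PUSH 7  : [7]
PUSH 71 : [7, 71]
STORE 0 : [7]
LOAD 0  : [7, 71]
OVER    : [7, 71, 7]
EQ      : [7, 0]
DUP     : [7, 0, 0]
ADD     : [7, 0]
NEG     : [7, 0]
SUB     : [7]
PUSH 60 : [7, 60]
STORE 0 : [7]
LOAD 0  : [7, 60]
SWAP    : [60, 7]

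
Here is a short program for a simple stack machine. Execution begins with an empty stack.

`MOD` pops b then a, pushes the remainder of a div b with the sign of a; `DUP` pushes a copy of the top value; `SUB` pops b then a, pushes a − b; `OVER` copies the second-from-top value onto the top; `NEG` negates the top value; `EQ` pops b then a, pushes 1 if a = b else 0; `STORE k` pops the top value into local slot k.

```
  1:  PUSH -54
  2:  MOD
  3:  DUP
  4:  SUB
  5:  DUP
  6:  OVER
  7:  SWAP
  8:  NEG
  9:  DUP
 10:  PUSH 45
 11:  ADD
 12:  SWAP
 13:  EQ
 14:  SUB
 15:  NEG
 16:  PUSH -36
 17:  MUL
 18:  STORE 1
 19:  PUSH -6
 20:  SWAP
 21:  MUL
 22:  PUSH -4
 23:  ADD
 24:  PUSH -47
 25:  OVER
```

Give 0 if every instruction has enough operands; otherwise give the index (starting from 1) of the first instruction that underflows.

PUSH -54 : [-54]
MOD  — needs 2 operands, stack has 1 → underflow

2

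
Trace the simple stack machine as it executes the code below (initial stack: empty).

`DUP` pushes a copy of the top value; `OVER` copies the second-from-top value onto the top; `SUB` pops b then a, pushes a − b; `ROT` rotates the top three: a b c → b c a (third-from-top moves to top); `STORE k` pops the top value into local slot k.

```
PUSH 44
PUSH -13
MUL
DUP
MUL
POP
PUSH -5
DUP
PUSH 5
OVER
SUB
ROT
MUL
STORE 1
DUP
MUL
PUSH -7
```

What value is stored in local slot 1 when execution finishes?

PUSH 44  → [44]
PUSH -13 → [44, -13]
MUL      → [-572]
DUP      → [-572, -572]
MUL      → [327184]
POP      → []
PUSH -5  → [-5]
DUP      → [-5, -5]
PUSH 5   → [-5, -5, 5]
OVER     → [-5, -5, 5, -5]
SUB      → [-5, -5, 10]
ROT      → [-5, 10, -5]
MUL      → [-5, -50]
STORE 1  → [-5]
DUP      → [-5, -5]
MUL      → [25]
PUSH -7  → [25, -7]

-50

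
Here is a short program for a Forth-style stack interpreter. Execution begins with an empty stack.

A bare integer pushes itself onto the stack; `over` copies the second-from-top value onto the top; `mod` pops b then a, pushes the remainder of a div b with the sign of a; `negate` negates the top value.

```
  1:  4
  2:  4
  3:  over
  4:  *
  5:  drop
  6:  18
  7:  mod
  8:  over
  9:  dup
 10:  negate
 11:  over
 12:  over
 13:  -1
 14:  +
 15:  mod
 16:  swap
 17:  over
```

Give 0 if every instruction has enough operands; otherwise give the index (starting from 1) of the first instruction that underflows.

8

4    → 4
4    → 4 4
over → 4 4 4
*    → 4 16
drop → 4
18   → 4 18
mod  → 4
over  — needs 2 operands, stack has 1 → underflow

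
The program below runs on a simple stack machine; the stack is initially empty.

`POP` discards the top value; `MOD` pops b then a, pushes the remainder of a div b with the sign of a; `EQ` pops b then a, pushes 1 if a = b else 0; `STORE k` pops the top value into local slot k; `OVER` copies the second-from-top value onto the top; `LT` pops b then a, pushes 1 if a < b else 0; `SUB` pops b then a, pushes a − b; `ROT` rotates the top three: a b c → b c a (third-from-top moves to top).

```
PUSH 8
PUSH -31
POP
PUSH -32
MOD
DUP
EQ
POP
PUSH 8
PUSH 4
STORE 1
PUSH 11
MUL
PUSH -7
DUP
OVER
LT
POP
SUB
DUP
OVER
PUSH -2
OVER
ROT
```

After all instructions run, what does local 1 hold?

4

PUSH 8   : [8]
PUSH -31 : [8, -31]
POP      : [8]
PUSH -32 : [8, -32]
MOD      : [8]
DUP      : [8, 8]
EQ       : [1]
POP      : []
PUSH 8   : [8]
PUSH 4   : [8, 4]
STORE 1  : [8]
PUSH 11  : [8, 11]
MUL      : [88]
PUSH -7  : [88, -7]
DUP      : [88, -7, -7]
OVER     : [88, -7, -7, -7]
LT       : [88, -7, 0]
POP      : [88, -7]
SUB      : [95]
DUP      : [95, 95]
OVER     : [95, 95, 95]
PUSH -2  : [95, 95, 95, -2]
OVER     : [95, 95, 95, -2, 95]
ROT      : [95, 95, -2, 95, 95]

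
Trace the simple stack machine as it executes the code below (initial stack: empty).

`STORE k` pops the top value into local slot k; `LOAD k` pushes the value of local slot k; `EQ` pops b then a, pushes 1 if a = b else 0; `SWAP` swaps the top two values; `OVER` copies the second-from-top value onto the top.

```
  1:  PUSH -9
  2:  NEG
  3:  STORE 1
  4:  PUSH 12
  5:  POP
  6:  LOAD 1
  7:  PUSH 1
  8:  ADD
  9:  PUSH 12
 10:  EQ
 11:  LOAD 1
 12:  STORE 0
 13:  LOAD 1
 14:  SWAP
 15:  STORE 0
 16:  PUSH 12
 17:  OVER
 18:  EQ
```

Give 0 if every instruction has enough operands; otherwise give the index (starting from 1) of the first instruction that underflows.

0

PUSH -9 -> [-9]
NEG     -> [9]
STORE 1 -> []
PUSH 12 -> [12]
POP     -> []
LOAD 1  -> [9]
PUSH 1  -> [9, 1]
ADD     -> [10]
PUSH 12 -> [10, 12]
EQ      -> [0]
LOAD 1  -> [0, 9]
STORE 0 -> [0]
LOAD 1  -> [0, 9]
SWAP    -> [9, 0]
STORE 0 -> [9]
PUSH 12 -> [9, 12]
OVER    -> [9, 12, 9]
EQ      -> [9, 0]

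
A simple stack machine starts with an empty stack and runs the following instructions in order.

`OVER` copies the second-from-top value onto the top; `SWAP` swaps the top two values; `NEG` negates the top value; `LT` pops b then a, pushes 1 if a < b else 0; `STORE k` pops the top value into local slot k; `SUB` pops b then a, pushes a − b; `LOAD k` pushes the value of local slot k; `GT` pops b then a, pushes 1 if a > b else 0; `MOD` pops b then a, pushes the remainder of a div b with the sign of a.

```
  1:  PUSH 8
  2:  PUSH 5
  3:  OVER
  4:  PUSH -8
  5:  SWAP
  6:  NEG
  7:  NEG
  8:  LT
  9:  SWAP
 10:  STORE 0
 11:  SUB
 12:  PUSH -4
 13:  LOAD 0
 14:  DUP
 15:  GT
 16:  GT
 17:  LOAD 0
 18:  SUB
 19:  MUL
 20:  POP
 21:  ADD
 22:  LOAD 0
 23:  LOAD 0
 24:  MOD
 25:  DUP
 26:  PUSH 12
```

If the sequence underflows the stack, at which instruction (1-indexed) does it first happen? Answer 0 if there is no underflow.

PUSH 8  → 8
PUSH 5  → 8 5
OVER    → 8 5 8
PUSH -8 → 8 5 8 -8
SWAP    → 8 5 -8 8
NEG     → 8 5 -8 -8
NEG     → 8 5 -8 8
LT      → 8 5 1
SWAP    → 8 1 5
STORE 0 → 8 1
SUB     → 7
PUSH -4 → 7 -4
LOAD 0  → 7 -4 5
DUP     → 7 -4 5 5
GT      → 7 -4 0
GT      → 7 0
LOAD 0  → 7 0 5
SUB     → 7 -5
MUL     → -35
POP     → (empty)
ADD  — needs 2 operands, stack has 0 → underflow

21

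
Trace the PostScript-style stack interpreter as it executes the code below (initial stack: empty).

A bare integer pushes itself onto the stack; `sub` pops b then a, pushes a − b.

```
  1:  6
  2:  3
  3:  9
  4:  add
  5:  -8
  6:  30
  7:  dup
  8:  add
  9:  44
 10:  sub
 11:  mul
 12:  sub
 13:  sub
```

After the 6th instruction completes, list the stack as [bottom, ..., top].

[6, 12, -8, 30]

6   → 6
3   → 6 3
9   → 6 3 9
add → 6 12
-8  → 6 12 -8
30  → 6 12 -8 30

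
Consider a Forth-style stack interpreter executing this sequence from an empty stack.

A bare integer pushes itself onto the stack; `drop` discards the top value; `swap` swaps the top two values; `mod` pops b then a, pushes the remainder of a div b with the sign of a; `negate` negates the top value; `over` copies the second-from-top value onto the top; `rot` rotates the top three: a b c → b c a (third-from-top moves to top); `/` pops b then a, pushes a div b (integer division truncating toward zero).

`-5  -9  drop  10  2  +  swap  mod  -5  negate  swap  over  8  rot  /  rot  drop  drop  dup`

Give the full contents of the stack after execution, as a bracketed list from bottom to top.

[5, 5]

-5     -> -5
-9     -> -5 -9
drop   -> -5
10     -> -5 10
2      -> -5 10 2
+      -> -5 12
swap   -> 12 -5
mod    -> 2
-5     -> 2 -5
negate -> 2 5
swap   -> 5 2
over   -> 5 2 5
8      -> 5 2 5 8
rot    -> 5 5 8 2
/      -> 5 5 4
rot    -> 5 4 5
drop   -> 5 4
drop   -> 5
dup    -> 5 5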